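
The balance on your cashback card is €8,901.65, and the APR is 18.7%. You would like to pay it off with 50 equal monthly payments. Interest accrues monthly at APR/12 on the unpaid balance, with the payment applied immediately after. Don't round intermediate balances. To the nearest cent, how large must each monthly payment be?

Monthly rate r = 18.7%/12 = 1.55833% = 0.0155833.
Level-payment amortization: P = B₀·r / (1 − (1+r)^(−n)) = 8901.65·0.0155833 / (1 − 1.01558^(−50)).
Denominator 1 − (1+r)^(−50) = 0.538446822.
P = 138.717 / 0.538446822 ≈ 257.63.

€257.63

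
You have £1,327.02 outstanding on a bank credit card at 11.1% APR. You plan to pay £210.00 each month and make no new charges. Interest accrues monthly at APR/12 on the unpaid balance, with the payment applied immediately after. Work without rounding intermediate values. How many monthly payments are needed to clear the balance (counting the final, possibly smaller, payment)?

Monthly rate r = 11.1%/12 = 0.925% = 0.00925.
Recurrence: B ← B·(1+r) − £210.00.
Month 1: interest £12.27; balance after payment £1,129.29.
Month 2: interest £10.45; balance after payment £929.74.
Closed form: n = −ln(1 − rB₀/P)/ln(1+r) = −ln(0.94155)/ln(1.00925) ≈ 6.541, so the balance reaches zero during payment 7.

7 months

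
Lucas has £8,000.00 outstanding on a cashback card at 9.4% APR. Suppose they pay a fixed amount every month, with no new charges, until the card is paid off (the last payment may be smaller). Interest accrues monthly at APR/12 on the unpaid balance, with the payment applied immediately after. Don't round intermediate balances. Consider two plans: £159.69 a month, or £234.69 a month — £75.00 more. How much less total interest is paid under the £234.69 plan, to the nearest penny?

£854.47

Monthly rate r = 9.4%/12 = 0.783333% = 0.00783333.
At £159.69/mo: n = ⌈−ln(1 − rB₀/P)/ln(1+r)⌉ = 64 payments (last £137.31); total interest = total paid − £8,000.00 = £2,197.78.
At £234.69/mo: 40 payments (last £190.40); total interest £1,343.31.
Interest saved = £2,197.78 − £1,343.31 = £854.47.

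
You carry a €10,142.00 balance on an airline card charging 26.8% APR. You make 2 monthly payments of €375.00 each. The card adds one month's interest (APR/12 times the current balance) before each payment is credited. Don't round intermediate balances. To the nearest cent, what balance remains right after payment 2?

€9,841.69

Monthly rate r = 26.8%/12 = 2.23333% = 0.0223333.
Each month: B ← B·(1+r) − €375.00.
Month 1: interest €226.50; balance after payment €9,993.50.
Month 2: interest €223.19; balance after payment €9,841.69.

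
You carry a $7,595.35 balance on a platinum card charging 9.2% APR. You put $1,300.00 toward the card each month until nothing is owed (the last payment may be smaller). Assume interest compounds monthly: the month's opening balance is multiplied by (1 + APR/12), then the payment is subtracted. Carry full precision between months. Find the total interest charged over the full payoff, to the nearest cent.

$205.12

Monthly rate r = 9.2%/12 = 0.766667% = 0.00766667.
Payoff takes n = ⌈−ln(1 − rB₀/P)/ln(1+r)⌉ = ⌈6.000⌉ = 7 payments; the last is $0.47.
Total paid = 6·$1,300.00 + $0.47 = $7,800.47.
Total interest = total paid − principal = $7,800.47 − $7,595.35 = $205.12.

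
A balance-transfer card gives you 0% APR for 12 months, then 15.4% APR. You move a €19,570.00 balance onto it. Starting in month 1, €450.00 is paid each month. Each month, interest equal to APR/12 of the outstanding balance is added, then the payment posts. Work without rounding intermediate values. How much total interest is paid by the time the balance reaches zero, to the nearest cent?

Promo months 1–12 at r₀ = 0%/12 = 0; months 13+ at r₁ = 15.4%/12 = 0.0128333.
After month 12 (no interest yet): B = €19,570.00 − 12·€450.00 = €14,170.00.
Then at r₁ with €450.00/mo: n₂ = −ln(1 − r₁·B/P)/ln(1+r₁) ≈ 40.60 → 41 more payments.
Total paid = 52·€450.00 + €269.86 = €23,669.86; interest = €23,669.86 − €19,570.00 = €4,099.86.

€4,099.86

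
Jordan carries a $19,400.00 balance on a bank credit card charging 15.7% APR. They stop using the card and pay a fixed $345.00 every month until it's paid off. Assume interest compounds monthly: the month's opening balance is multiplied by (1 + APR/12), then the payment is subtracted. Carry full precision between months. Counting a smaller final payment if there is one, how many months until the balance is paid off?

103 payments

Monthly rate r = 15.7%/12 = 1.30833% = 0.0130833.
Recurrence: B ← B·(1+r) − $345.00.
Month 1: interest $253.82; balance after payment $19,308.82.
Month 2: interest $252.62; balance after payment $19,216.44.
Closed form: n = −ln(1 − rB₀/P)/ln(1+r) = −ln(0.2643)/ln(1.01308) ≈ 102.371, so the balance reaches zero during payment 103.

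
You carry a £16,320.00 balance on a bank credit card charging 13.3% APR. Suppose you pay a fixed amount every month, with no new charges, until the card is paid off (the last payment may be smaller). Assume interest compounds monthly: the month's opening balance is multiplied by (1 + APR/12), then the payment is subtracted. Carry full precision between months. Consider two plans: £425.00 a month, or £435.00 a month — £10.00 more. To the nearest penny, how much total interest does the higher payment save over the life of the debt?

£163.62

Monthly rate r = 13.3%/12 = 1.10833% = 0.0110833.
At £425.00/mo: n = ⌈−ln(1 − rB₀/P)/ln(1+r)⌉ = 51 payments (last £128.16); total interest = total paid − £16,320.00 = £5,058.16.
At £435.00/mo: 49 payments (last £334.54); total interest £4,894.54.
Interest saved = £5,058.16 − £4,894.54 = £163.62.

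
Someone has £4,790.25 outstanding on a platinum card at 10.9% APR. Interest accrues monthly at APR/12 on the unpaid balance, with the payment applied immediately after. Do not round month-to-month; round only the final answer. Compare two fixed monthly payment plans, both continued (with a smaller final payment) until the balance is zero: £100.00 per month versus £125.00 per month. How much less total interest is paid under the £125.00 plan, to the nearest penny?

£401.59

Monthly rate r = 10.9%/12 = 0.908333% = 0.00908333.
At £100.00/mo: n = ⌈−ln(1 − rB₀/P)/ln(1+r)⌉ = 64 payments (last £16.27); total interest = total paid − £4,790.25 = £1,526.02.
At £125.00/mo: 48 payments (last £39.68); total interest £1,124.43.
Interest saved = £1,526.02 − £1,124.43 = £401.59.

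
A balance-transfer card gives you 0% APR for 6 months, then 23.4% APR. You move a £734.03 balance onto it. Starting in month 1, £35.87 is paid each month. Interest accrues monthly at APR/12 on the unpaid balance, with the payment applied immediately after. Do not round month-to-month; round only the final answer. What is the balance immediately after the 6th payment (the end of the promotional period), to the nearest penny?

£518.81

Promo months 1–6 at r₀ = 0%/12 = 0; months 7+ at r₁ = 23.4%/12 = 0.0195.
After month 6 (no interest yet): B = £734.03 − 6·£35.87 = £518.81.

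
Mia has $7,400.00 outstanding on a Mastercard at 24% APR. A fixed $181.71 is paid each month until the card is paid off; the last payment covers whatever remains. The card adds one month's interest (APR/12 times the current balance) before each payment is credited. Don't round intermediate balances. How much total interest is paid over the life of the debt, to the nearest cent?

$8,058.26

Monthly rate r = 24%/12 = 2% = 0.02.
Payoff takes n = ⌈−ln(1 − rB₀/P)/ln(1+r)⌉ = ⌈85.070⌉ = 86 payments; the last is $12.91.
Total paid = 85·$181.71 + $12.91 = $15,458.26.
Total interest = total paid − principal = $15,458.26 − $7,400.00 = $8,058.26.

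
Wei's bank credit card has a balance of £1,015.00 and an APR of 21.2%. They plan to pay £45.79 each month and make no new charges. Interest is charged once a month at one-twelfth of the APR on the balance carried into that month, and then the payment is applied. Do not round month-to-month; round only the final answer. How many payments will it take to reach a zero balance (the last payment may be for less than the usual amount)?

Monthly rate r = 21.2%/12 = 1.76667% = 0.0176667.
Recurrence: B ← B·(1+r) − £45.79.
Month 1: interest £17.93; balance after payment £987.14.
Month 2: interest £17.44; balance after payment £958.79.
Closed form: n = −ln(1 − rB₀/P)/ln(1+r) = −ln(0.60839)/ln(1.01767) ≈ 28.376, so the balance reaches zero during payment 29.

29 payments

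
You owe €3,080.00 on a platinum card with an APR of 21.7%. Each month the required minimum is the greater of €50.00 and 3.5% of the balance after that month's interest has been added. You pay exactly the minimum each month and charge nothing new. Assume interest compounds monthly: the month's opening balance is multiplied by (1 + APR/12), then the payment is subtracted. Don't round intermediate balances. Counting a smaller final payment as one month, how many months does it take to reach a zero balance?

Monthly rate r = 21.7%/12 = 1.80833% = 0.0180833.
While 3.5% of the post-interest balance exceeds €50.00, each month B ← (B·(1+r))·(1 − 0.035), i.e. B shrinks by the factor (1+r)·0.965 = 0.98245.
This holds for months 1–45. Entering month 46 the balance is €1,388.45; 3.5% of the post-interest balance is now below €50.00, so the flat €50.00 minimum applies from here.
From month 46 a fixed €50.00 at rate r clears €1,388.45 in 39 more payments. Total: 45 + 39 = 84 months.

84 months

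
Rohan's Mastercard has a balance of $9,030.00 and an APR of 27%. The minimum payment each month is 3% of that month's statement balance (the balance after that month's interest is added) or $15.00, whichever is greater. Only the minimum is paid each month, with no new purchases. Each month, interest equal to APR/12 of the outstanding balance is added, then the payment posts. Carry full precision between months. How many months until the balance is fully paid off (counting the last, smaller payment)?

415 months

Monthly rate r = 27%/12 = 2.25% = 0.0225.
While 3% of the post-interest balance exceeds $15.00, each month B ← (B·(1+r))·(1 − 0.03), i.e. B shrinks by the factor (1+r)·0.97 = 0.99182.
This holds for months 1–356. Entering month 357 the balance is $485.92; 3% of the post-interest balance is now below $15.00, so the flat $15.00 minimum applies from here.
From month 357 a fixed $15.00 at rate r clears $485.92 in 59 more payments. Total: 356 + 59 = 415 months.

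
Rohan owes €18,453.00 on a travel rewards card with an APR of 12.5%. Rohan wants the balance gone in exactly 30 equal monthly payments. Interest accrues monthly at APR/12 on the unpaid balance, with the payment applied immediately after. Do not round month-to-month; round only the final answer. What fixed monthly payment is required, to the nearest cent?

Monthly rate r = 12.5%/12 = 1.04167% = 0.0104167.
Level-payment amortization: P = B₀·r / (1 − (1+r)^(−n)) = 18453.00·0.0104167 / (1 − 1.01042^(−30)).
Denominator 1 − (1+r)^(−30) = 0.267200839.
P = 192.219 / 0.267200839 ≈ 719.38.

€719.38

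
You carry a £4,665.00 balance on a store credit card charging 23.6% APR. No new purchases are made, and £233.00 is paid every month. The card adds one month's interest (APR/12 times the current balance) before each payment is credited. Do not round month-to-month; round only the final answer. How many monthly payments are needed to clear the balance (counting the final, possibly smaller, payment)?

Monthly rate r = 23.6%/12 = 1.96667% = 0.0196667.
Recurrence: B ← B·(1+r) − £233.00.
Month 1: interest £91.75; balance after payment £4,523.74.
Month 2: interest £88.97; balance after payment £4,379.71.
Closed form: n = −ln(1 − rB₀/P)/ln(1+r) = −ln(0.60624)/ln(1.01967) ≈ 25.697, so the balance reaches zero during payment 26.

26 months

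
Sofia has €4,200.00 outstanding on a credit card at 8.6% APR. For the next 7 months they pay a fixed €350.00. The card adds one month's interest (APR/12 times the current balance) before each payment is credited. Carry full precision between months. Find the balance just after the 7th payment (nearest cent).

Monthly rate r = 8.6%/12 = 0.716667% = 0.00716667.
Each month: B ← B·(1+r) − €350.00.
Month 1: interest €30.10; balance after payment €3,880.10.
Month 2: interest €27.81; balance after payment €3,557.91.
Month 3: interest €25.50; balance after payment €3,233.41.
Month 4: interest €23.17; balance after payment €2,906.58.
Month 5: interest €20.83; balance after payment €2,577.41.
Month 6: interest €18.47; balance after payment €2,245.88.
Month 7: interest €16.10; balance after payment €1,911.98.

€1,911.98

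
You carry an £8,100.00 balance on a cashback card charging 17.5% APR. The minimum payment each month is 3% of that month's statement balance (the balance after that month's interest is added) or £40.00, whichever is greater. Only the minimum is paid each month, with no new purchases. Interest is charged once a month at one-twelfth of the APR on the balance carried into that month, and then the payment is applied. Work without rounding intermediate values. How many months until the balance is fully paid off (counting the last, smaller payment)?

159 months

Monthly rate r = 17.5%/12 = 1.45833% = 0.0145833.
While 3% of the post-interest balance exceeds £40.00, each month B ← (B·(1+r))·(1 − 0.03), i.e. B shrinks by the factor (1+r)·0.97 = 0.98415.
This holds for months 1–114. Entering month 115 the balance is £1,309.98; 3% of the post-interest balance is now below £40.00, so the flat £40.00 minimum applies from here.
From month 115 a fixed £40.00 at rate r clears £1,309.98 in 45 more payments. Total: 114 + 45 = 159 months.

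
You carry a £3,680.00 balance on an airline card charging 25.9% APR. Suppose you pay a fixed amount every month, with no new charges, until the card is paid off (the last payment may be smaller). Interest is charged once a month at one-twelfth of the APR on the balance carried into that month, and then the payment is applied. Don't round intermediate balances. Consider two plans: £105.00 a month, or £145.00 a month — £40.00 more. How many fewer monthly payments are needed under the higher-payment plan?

Monthly rate r = 25.9%/12 = 2.15833% = 0.0215833.
At £105.00/mo: n = ⌈−ln(1 − rB₀/P)/ln(1+r)⌉ = 67 payments (last £15.21); total interest = total paid − £3,680.00 = £3,265.21.
At £145.00/mo: 38 payments (last £23.82); total interest £1,708.82.
Payments saved = 67 − 38 = 29.

29 fewer payments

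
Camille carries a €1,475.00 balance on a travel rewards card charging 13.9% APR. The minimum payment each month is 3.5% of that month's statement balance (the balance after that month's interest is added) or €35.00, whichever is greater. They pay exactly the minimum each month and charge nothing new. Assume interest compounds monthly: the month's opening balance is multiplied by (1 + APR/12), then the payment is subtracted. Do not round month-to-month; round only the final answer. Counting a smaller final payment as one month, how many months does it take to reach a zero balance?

51 months

Monthly rate r = 13.9%/12 = 1.15833% = 0.0115833.
While 3.5% of the post-interest balance exceeds €35.00, each month B ← (B·(1+r))·(1 − 0.035), i.e. B shrinks by the factor (1+r)·0.965 = 0.97618.
This holds for months 1–17. Entering month 18 the balance is €979.00; 3.5% of the post-interest balance is now below €35.00, so the flat €35.00 minimum applies from here.
From month 18 a fixed €35.00 at rate r clears €979.00 in 34 more payments. Total: 17 + 34 = 51 months.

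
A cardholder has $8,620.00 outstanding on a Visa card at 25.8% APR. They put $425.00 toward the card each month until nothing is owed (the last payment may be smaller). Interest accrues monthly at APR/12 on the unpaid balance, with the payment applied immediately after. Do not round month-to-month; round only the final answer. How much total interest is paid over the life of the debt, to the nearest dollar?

Monthly rate r = 25.8%/12 = 2.15% = 0.0215.
Payoff takes n = ⌈−ln(1 − rB₀/P)/ln(1+r)⌉ = ⌈26.928⌉ = 27 payments; the last is $394.90.
Total paid = 26·$425.00 + $394.90 = $11,444.90.
Total interest = total paid − principal = $11,444.90 − $8,620.00 = $2,824.90.

$2,825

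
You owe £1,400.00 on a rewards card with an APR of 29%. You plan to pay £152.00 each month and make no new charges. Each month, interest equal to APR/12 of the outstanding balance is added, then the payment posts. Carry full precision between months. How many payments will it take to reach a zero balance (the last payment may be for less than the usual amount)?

11 months

Monthly rate r = 29%/12 = 2.41667% = 0.0241667.
Recurrence: B ← B·(1+r) − £152.00.
Month 1: interest £33.83; balance after payment £1,281.83.
Month 2: interest £30.98; balance after payment £1,160.81.
Closed form: n = −ln(1 − rB₀/P)/ln(1+r) = −ln(0.77741)/ln(1.02417) ≈ 10.544, so the balance reaches zero during payment 11.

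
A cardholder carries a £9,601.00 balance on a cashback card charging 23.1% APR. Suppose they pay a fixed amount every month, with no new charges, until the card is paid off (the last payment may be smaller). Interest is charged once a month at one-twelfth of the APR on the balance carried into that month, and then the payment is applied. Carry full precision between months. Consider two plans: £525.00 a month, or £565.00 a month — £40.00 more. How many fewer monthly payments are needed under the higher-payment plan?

Monthly rate r = 23.1%/12 = 1.925% = 0.01925.
At £525.00/mo: n = ⌈−ln(1 − rB₀/P)/ln(1+r)⌉ = 23 payments (last £398.67); total interest = total paid − £9,601.00 = £2,347.67.
At £565.00/mo: 21 payments (last £440.60); total interest £2,139.60.
Payments saved = 23 − 21 = 2.

2 fewer payments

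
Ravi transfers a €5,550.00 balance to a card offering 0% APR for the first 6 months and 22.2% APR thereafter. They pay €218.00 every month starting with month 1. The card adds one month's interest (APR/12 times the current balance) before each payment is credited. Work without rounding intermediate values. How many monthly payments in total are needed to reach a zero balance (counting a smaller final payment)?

Promo months 1–6 at r₀ = 0%/12 = 0; months 7+ at r₁ = 22.2%/12 = 0.0185.
After month 6 (no interest yet): B = €5,550.00 − 6·€218.00 = €4,242.00.
Then at r₁ with €218.00/mo: n₂ = −ln(1 − r₁·B/P)/ln(1+r₁) ≈ 24.34 → 25 more payments.

31 payments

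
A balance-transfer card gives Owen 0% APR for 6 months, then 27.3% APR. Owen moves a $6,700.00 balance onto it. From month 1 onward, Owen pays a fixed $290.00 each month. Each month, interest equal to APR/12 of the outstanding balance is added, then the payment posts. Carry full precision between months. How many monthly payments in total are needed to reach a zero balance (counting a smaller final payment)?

Promo months 1–6 at r₀ = 0%/12 = 0; months 7+ at r₁ = 27.3%/12 = 0.02275.
After month 6 (no interest yet): B = $6,700.00 − 6·$290.00 = $4,960.00.
Then at r₁ with $290.00/mo: n₂ = −ln(1 − r₁·B/P)/ln(1+r₁) ≈ 21.91 → 22 more payments.

28 payments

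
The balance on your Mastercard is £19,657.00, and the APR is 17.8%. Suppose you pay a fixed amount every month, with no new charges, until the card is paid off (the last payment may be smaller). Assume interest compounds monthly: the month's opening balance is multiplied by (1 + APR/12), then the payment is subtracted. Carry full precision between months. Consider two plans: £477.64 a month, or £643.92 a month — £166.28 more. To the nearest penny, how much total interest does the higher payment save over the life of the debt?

Monthly rate r = 17.8%/12 = 1.48333% = 0.0148333.
At £477.64/mo: n = ⌈−ln(1 − rB₀/P)/ln(1+r)⌉ = 65 payments (last £13.74); total interest = total paid − £19,657.00 = £10,925.70.
At £643.92/mo: 41 payments (last £612.41); total interest £6,712.21.
Interest saved = £10,925.70 − £6,712.21 = £4,213.49.

£4,213.49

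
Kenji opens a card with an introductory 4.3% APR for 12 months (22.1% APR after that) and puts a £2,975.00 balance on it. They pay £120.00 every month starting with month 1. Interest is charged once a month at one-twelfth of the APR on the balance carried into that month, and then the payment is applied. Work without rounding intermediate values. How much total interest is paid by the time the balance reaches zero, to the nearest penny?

Promo months 1–12 at r₀ = 4.3%/12 = 0.00358333; months 13+ at r₁ = 22.1%/12 = 0.0184167.
After month 12: iterate B ← B·(1+r₀) − £120.00 for 12 months → £1,636.75.
Then at r₁ with £120.00/mo: n₂ = −ln(1 − r₁·B/P)/ln(1+r₁) ≈ 15.85 → 16 more payments.
Total paid = 27·£120.00 + £102.33 = £3,342.33; interest = £3,342.33 − £2,975.00 = £367.33.

£367.33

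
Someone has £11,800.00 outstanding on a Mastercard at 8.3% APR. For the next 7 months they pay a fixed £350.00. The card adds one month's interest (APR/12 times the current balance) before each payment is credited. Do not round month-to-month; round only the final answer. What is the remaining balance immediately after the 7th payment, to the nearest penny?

Monthly rate r = 8.3%/12 = 0.691667% = 0.00691667.
Each month: B ← B·(1+r) − £350.00.
Month 1: interest £81.62; balance after payment £11,531.62.
Month 2: interest £79.76; balance after payment £11,261.38.
Month 3: interest £77.89; balance after payment £10,989.27.
Month 4: interest £76.01; balance after payment £10,715.28.
Month 5: interest £74.11; balance after payment £10,439.39.
Month 6: interest £72.21; balance after payment £10,161.60.
Month 7: interest £70.28; balance after payment £9,881.88.

£9,881.88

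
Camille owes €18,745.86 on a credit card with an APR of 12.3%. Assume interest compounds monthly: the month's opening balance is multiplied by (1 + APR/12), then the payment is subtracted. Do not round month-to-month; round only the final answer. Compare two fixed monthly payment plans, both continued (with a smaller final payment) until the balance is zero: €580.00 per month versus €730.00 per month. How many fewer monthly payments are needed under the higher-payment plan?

10 fewer payments

Monthly rate r = 12.3%/12 = 1.025% = 0.01025.
At €580.00/mo: n = ⌈−ln(1 − rB₀/P)/ln(1+r)⌉ = 40 payments (last €267.00); total interest = total paid − €18,745.86 = €4,141.14.
At €730.00/mo: 30 payments (last €695.87); total interest €3,120.01.
Payments saved = 40 − 30 = 10.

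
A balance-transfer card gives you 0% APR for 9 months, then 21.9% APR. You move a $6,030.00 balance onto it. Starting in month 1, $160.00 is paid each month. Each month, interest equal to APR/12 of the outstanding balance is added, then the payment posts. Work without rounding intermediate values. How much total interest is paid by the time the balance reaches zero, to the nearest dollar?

Promo months 1–9 at r₀ = 0%/12 = 0; months 10+ at r₁ = 21.9%/12 = 0.01825.
After month 9 (no interest yet): B = $6,030.00 − 9·$160.00 = $4,590.00.
Then at r₁ with $160.00/mo: n₂ = −ln(1 − r₁·B/P)/ln(1+r₁) ≈ 40.99 → 41 more payments.
Total paid = 49·$160.00 + $158.96 = $7,998.96; interest = $7,998.96 − $6,030.00 = $1,968.96.

$1,969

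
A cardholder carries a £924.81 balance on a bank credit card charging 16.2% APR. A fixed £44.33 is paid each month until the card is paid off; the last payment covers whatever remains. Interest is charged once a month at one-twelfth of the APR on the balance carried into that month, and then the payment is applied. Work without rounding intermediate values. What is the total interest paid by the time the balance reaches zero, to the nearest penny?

£168.75

Monthly rate r = 16.2%/12 = 1.35% = 0.0135.
Payoff takes n = ⌈−ln(1 − rB₀/P)/ln(1+r)⌉ = ⌈24.667⌉ = 25 payments; the last is £29.64.
Total paid = 24·£44.33 + £29.64 = £1,093.56.
Total interest = total paid − principal = £1,093.56 − £924.81 = £168.75.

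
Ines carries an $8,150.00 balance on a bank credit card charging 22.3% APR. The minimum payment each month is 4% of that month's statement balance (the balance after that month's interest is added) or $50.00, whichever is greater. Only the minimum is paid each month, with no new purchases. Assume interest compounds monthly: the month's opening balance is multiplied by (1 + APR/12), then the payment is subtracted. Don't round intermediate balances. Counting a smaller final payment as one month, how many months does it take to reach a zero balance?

118 months

Monthly rate r = 22.3%/12 = 1.85833% = 0.0185833.
While 4% of the post-interest balance exceeds $50.00, each month B ← (B·(1+r))·(1 − 0.04), i.e. B shrinks by the factor (1+r)·0.96 = 0.97784.
This holds for months 1–85. Entering month 86 the balance is $1,213.17; 4% of the post-interest balance is now below $50.00, so the flat $50.00 minimum applies from here.
From month 86 a fixed $50.00 at rate r clears $1,213.17 in 33 more payments. Total: 85 + 33 = 118 months.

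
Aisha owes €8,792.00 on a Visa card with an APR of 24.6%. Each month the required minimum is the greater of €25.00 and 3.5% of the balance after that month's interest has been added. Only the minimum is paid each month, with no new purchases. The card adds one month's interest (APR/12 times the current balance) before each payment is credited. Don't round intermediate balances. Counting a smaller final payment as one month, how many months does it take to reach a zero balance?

Monthly rate r = 24.6%/12 = 2.05% = 0.0205.
While 3.5% of the post-interest balance exceeds €25.00, each month B ← (B·(1+r))·(1 − 0.035), i.e. B shrinks by the factor (1+r)·0.965 = 0.98478.
This holds for months 1–166. Entering month 167 the balance is €689.57; 3.5% of the post-interest balance is now below €25.00, so the flat €25.00 minimum applies from here.
From month 167 a fixed €25.00 at rate r clears €689.57 in 42 more payments. Total: 166 + 42 = 208 months.

208 months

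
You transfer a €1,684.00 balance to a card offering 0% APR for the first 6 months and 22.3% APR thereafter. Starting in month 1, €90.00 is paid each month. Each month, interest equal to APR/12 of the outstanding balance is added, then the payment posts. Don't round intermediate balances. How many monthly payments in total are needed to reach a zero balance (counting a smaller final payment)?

21 months

Promo months 1–6 at r₀ = 0%/12 = 0; months 7+ at r₁ = 22.3%/12 = 0.0185833.
After month 6 (no interest yet): B = €1,684.00 − 6·€90.00 = €1,144.00.
Then at r₁ with €90.00/mo: n₂ = −ln(1 − r₁·B/P)/ln(1+r₁) ≈ 14.63 → 15 more payments.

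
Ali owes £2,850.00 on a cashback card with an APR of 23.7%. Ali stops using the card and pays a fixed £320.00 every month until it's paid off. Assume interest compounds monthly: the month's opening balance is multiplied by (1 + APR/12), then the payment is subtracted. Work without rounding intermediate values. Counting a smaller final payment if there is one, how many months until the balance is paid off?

10 months

Monthly rate r = 23.7%/12 = 1.975% = 0.01975.
Recurrence: B ← B·(1+r) − £320.00.
Month 1: interest £56.29; balance after payment £2,586.29.
Month 2: interest £51.08; balance after payment £2,317.37.
Closed form: n = −ln(1 − rB₀/P)/ln(1+r) = −ln(0.8241)/ln(1.01975) ≈ 9.892, so the balance reaches zero during payment 10.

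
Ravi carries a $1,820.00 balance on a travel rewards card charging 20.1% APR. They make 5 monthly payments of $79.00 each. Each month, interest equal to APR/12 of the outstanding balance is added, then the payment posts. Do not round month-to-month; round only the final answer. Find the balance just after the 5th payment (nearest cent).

$1,569.16

Monthly rate r = 20.1%/12 = 1.675% = 0.01675.
Each month: B ← B·(1+r) − $79.00.
Month 1: interest $30.49; balance after payment $1,771.48.
Month 2: interest $29.67; balance after payment $1,722.16.
Month 3: interest $28.85; balance after payment $1,672.00.
Month 4: interest $28.01; balance after payment $1,621.01.
Month 5: interest $27.15; balance after payment $1,569.16.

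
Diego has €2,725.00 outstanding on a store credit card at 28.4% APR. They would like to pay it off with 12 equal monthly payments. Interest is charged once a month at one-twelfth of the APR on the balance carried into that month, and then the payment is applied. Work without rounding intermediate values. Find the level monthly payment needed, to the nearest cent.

Monthly rate r = 28.4%/12 = 2.36667% = 0.0236667.
Level-payment amortization: P = B₀·r / (1 − (1+r)^(−n)) = 2725.00·0.0236667 / (1 − 1.02367^(−12)).
Denominator 1 − (1+r)^(−12) = 0.244738652.
P = 64.4917 / 0.244738652 ≈ 263.51.

€263.51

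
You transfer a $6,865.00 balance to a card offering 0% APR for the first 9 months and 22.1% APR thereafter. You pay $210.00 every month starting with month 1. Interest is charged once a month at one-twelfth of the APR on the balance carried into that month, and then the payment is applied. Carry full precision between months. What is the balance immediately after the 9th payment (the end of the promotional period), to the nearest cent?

$4,975.00

Promo months 1–9 at r₀ = 0%/12 = 0; months 10+ at r₁ = 22.1%/12 = 0.0184167.
After month 9 (no interest yet): B = $6,865.00 − 9·$210.00 = $4,975.00.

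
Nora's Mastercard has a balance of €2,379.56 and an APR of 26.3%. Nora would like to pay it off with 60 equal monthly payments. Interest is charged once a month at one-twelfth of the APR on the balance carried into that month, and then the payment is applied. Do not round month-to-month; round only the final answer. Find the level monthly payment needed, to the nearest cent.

Monthly rate r = 26.3%/12 = 2.19167% = 0.0219167.
Level-payment amortization: P = B₀·r / (1 − (1+r)^(−n)) = 2379.56·0.0219167 / (1 − 1.02192^(−60)).
Denominator 1 − (1+r)^(−60) = 0.727685312.
P = 52.152 / 0.727685312 ≈ 71.67.

€71.67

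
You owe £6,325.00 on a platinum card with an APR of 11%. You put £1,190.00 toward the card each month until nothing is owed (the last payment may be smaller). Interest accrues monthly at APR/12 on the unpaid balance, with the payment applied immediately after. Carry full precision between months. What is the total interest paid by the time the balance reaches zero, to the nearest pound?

£190

Monthly rate r = 11%/12 = 0.916667% = 0.00916667.
Payoff takes n = ⌈−ln(1 − rB₀/P)/ln(1+r)⌉ = ⌈5.474⌉ = 6 payments; the last is £565.31.
Total paid = 5·£1,190.00 + £565.31 = £6,515.31.
Total interest = total paid − principal = £6,515.31 − £6,325.00 = £190.31.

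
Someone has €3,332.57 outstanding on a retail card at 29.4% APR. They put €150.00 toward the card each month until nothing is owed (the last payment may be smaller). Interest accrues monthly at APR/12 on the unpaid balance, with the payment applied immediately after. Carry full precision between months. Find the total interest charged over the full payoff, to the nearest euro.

Monthly rate r = 29.4%/12 = 2.45% = 0.0245.
Payoff takes n = ⌈−ln(1 − rB₀/P)/ln(1+r)⌉ = ⌈32.472⌉ = 33 payments; the last is €71.19.
Total paid = 32·€150.00 + €71.19 = €4,871.19.
Total interest = total paid − principal = €4,871.19 − €3,332.57 = €1,538.62.

€1,539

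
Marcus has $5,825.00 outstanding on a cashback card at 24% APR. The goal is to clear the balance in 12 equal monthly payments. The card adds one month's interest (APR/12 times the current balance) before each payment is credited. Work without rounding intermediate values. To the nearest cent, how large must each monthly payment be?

$550.81

Monthly rate r = 24%/12 = 2% = 0.02.
Level-payment amortization: P = B₀·r / (1 − (1+r)^(−n)) = 5825.00·0.02 / (1 − 1.02^(−12)).
Denominator 1 − (1+r)^(−12) = 0.211506824.
P = 116.5 / 0.211506824 ≈ 550.81.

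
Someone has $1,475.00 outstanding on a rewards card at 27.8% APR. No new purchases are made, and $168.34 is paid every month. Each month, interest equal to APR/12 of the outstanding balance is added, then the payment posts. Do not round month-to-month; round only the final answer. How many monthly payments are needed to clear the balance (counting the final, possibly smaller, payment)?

10 payments

Monthly rate r = 27.8%/12 = 2.31667% = 0.0231667.
Recurrence: B ← B·(1+r) − $168.34.
Month 1: interest $34.17; balance after payment $1,340.83.
Month 2: interest $31.06; balance after payment $1,203.55.
Closed form: n = −ln(1 − rB₀/P)/ln(1+r) = −ln(0.79701)/ln(1.02317) ≈ 9.907, so the balance reaches zero during payment 10.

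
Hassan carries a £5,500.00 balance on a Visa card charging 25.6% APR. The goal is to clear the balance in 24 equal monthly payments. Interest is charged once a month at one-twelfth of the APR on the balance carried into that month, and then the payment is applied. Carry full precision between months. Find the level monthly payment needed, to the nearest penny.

£295.20

Monthly rate r = 25.6%/12 = 2.13333% = 0.0213333.
Level-payment amortization: P = B₀·r / (1 − (1+r)^(−n)) = 5500.00·0.0213333 / (1 − 1.02133^(−24)).
Denominator 1 − (1+r)^(−24) = 0.39746837.
P = 117.333 / 0.39746837 ≈ 295.20.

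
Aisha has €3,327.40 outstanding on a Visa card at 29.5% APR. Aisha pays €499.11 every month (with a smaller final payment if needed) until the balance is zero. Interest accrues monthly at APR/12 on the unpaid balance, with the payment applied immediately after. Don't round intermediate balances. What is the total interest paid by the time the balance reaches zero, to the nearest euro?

€353

Monthly rate r = 29.5%/12 = 2.45833% = 0.0245833.
Payoff takes n = ⌈−ln(1 − rB₀/P)/ln(1+r)⌉ = ⌈7.370⌉ = 8 payments; the last is €186.20.
Total paid = 7·€499.11 + €186.20 = €3,679.97.
Total interest = total paid − principal = €3,679.97 − €3,327.40 = €352.57.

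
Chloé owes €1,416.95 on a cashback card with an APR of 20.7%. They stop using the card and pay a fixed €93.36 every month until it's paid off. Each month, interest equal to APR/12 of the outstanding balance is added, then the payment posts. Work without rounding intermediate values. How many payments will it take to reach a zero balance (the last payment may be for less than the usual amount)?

18 months

Monthly rate r = 20.7%/12 = 1.725% = 0.01725.
Recurrence: B ← B·(1+r) − €93.36.
Month 1: interest €24.44; balance after payment €1,348.03.
Month 2: interest €23.25; balance after payment €1,277.93.
Closed form: n = −ln(1 − rB₀/P)/ln(1+r) = −ln(0.73819)/ln(1.01725) ≈ 17.749, so the balance reaches zero during payment 18.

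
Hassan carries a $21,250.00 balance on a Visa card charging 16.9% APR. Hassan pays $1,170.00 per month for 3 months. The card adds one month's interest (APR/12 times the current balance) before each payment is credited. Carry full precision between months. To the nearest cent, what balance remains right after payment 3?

$18,600.85

Monthly rate r = 16.9%/12 = 1.40833% = 0.0140833.
Each month: B ← B·(1+r) − $1,170.00.
Month 1: interest $299.27; balance after payment $20,379.27.
Month 2: interest $287.01; balance after payment $19,496.28.
Month 3: interest $274.57; balance after payment $18,600.85.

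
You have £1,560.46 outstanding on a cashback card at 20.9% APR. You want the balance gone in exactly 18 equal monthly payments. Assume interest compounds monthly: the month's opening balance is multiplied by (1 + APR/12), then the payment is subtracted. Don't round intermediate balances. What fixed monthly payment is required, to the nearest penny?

£101.74

Monthly rate r = 20.9%/12 = 1.74167% = 0.0174167.
Level-payment amortization: P = B₀·r / (1 − (1+r)^(−n)) = 1560.46·0.0174167 / (1 − 1.01742^(−18)).
Denominator 1 − (1+r)^(−18) = 0.267140467.
P = 27.178 / 0.267140467 ≈ 101.74.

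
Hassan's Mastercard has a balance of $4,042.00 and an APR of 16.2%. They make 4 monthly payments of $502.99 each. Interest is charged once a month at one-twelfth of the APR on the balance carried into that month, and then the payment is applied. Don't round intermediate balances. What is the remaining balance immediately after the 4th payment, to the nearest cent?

Monthly rate r = 16.2%/12 = 1.35% = 0.0135.
Each month: B ← B·(1+r) − $502.99.
Month 1: interest $54.57; balance after payment $3,593.58.
Month 2: interest $48.51; balance after payment $3,139.10.
Month 3: interest $42.38; balance after payment $2,678.49.
Month 4: interest $36.16; balance after payment $2,211.66.

$2,211.66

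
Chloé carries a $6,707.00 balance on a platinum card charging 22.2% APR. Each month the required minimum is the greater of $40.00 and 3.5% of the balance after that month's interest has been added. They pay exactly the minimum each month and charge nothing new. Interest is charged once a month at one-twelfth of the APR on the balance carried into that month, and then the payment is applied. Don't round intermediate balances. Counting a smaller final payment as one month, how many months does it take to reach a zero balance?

Monthly rate r = 22.2%/12 = 1.85% = 0.0185.
While 3.5% of the post-interest balance exceeds $40.00, each month B ← (B·(1+r))·(1 − 0.035), i.e. B shrinks by the factor (1+r)·0.965 = 0.98285.
This holds for months 1–104. Entering month 105 the balance is $1,109.98; 3.5% of the post-interest balance is now below $40.00, so the flat $40.00 minimum applies from here.
From month 105 a fixed $40.00 at rate r clears $1,109.98 in 40 more payments. Total: 104 + 40 = 144 months.

144 months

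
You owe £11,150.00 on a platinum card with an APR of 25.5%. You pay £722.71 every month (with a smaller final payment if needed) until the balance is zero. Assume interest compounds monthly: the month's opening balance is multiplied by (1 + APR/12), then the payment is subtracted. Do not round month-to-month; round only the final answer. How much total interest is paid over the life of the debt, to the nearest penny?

Monthly rate r = 25.5%/12 = 2.125% = 0.02125.
Payoff takes n = ⌈−ln(1 − rB₀/P)/ln(1+r)⌉ = ⌈18.893⌉ = 19 payments; the last is £646.02.
Total paid = 18·£722.71 + £646.02 = £13,654.80.
Total interest = total paid − principal = £13,654.80 − £11,150.00 = £2,504.80.

£2,504.80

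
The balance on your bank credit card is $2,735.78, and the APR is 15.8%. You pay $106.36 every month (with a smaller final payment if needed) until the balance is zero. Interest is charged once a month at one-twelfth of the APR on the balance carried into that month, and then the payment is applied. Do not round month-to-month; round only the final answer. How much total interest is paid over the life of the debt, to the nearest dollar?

$627

Monthly rate r = 15.8%/12 = 1.31667% = 0.0131667.
Payoff takes n = ⌈−ln(1 − rB₀/P)/ln(1+r)⌉ = ⌈31.612⌉ = 32 payments; the last is $65.23.
Total paid = 31·$106.36 + $65.23 = $3,362.39.
Total interest = total paid − principal = $3,362.39 − $2,735.78 = $626.61.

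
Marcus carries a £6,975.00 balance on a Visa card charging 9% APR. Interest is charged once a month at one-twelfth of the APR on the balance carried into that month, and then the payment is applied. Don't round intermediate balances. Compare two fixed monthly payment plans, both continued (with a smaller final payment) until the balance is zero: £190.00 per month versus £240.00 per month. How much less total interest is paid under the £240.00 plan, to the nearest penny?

£291.82

Monthly rate r = 9%/12 = 0.75% = 0.0075.
At £190.00/mo: n = ⌈−ln(1 − rB₀/P)/ln(1+r)⌉ = 44 payments (last £18.90); total interest = total paid − £6,975.00 = £1,213.90.
At £240.00/mo: 33 payments (last £217.08); total interest £922.08.
Interest saved = £1,213.90 − £922.08 = £291.82.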